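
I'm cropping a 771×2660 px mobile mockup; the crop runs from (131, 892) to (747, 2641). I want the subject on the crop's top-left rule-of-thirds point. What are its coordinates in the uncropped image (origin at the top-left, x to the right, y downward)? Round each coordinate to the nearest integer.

Crop width = 747 − 131 = 616 px; one third is 205.33 px.
Crop height = 2641 − 892 = 1749 px; one third is 583.00 px.
The top-left point is one-third across and one-third down within the crop:
x = 131 + 1 × 205.33 ≈ 336; y = 892 + 1 × 583.00 ≈ 1475.

(336, 1475)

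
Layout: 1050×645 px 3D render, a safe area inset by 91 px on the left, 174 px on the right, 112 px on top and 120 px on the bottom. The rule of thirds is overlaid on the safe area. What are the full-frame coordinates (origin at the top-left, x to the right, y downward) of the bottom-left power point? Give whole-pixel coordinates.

x = 353 px, y = 387 px

Content width = 1050 − 91 − 174 = 785 px; content height = 645 − 112 − 120 = 413 px.
Bottom-left is one-third across and two-thirds down within the safe area.
x = 91 + 1 × 785/3 = 91 + 261.67 ≈ 353
y = 112 + 2 × 413/3 = 112 + 275.33 ≈ 387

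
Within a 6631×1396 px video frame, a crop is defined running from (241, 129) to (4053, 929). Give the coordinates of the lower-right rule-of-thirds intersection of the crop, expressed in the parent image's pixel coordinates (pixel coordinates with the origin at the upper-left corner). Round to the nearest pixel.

Crop width = 4053 − 241 = 3812 px; one third is 1270.67 px.
Crop height = 929 − 129 = 800 px; one third is 266.67 px.
The lower-right point is two-thirds across and two-thirds down within the crop:
x = 241 + 2 × 1270.67 ≈ 2782; y = 129 + 2 × 266.67 ≈ 662.

x = 2782 px, y = 662 px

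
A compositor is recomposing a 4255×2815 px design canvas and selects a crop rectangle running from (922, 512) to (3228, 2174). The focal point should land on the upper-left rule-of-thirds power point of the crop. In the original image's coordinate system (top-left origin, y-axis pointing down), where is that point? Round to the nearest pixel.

x = 1691 px, y = 1066 px

Crop width = 3228 − 922 = 2306 px; one third is 768.67 px.
Crop height = 2174 − 512 = 1662 px; one third is 554.00 px.
The upper-left point is one-third across and one-third down within the crop:
x = 922 + 1 × 768.67 ≈ 1691; y = 512 + 1 × 554.00 ≈ 1066.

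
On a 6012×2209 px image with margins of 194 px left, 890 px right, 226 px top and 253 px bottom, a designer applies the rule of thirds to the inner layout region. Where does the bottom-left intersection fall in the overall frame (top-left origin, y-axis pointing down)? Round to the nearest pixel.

x = 1837 px, y = 1379 px

Content width = 6012 − 194 − 890 = 4928 px; content height = 2209 − 226 − 253 = 1730 px.
Bottom-left is one-third across and two-thirds down within the inner layout region.
x = 194 + 1 × 4928/3 = 194 + 1642.67 ≈ 1837
y = 226 + 2 × 1730/3 = 226 + 1153.33 ≈ 1379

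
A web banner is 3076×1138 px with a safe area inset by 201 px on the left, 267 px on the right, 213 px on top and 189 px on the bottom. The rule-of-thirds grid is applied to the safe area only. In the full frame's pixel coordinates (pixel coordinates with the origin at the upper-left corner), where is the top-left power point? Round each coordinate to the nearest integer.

Content width = 3076 − 201 − 267 = 2608 px; content height = 1138 − 213 − 189 = 736 px.
Top-left is one-third across and one-third down within the safe area.
x = 201 + 1 × 2608/3 = 201 + 869.33 ≈ 1070
y = 213 + 1 × 736/3 = 213 + 245.33 ≈ 458

(1070, 458)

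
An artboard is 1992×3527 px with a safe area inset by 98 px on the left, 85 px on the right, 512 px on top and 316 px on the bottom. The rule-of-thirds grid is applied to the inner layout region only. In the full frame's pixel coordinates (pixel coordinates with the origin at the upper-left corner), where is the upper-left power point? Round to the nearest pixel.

x = 701 px, y = 1412 px

Content width = 1992 − 98 − 85 = 1809 px; content height = 3527 − 512 − 316 = 2699 px.
Upper-left is one-third across and one-third down within the inner layout region.
x = 98 + 1 × 1809/3 = 98 + 603.00 ≈ 701
y = 512 + 1 × 2699/3 = 512 + 899.67 ≈ 1412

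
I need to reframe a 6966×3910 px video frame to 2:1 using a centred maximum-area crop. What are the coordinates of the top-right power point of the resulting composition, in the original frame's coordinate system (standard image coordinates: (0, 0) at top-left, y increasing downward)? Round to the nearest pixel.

(4644, 1375)

6966/3910 < 2/1, so the 2:1 crop keeps the full width 6966 and trims height to 6966 × 1/2 = 3483.00 px.
Top offset = (3910 − 3483.00)/2 = 213.50 px; left offset = 0.
Top-right is two-thirds across and one-third down within the crop:
x = 0.00 + 2 × 6966.00/3 ≈ 4644; y = 213.50 + 1 × 3483.00/3 ≈ 1375.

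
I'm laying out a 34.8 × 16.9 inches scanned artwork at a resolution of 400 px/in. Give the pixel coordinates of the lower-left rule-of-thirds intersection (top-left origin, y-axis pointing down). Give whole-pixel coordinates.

x = 4640 px, y = 4507 px

In pixels the canvas is 34.8 × 400 = 13920 wide and 16.9 × 400 = 6760 tall.
The lower-left point is one-third across and two-thirds down:
x = 1 × 13920/3 ≈ 4640; y = 2 × 6760/3 ≈ 4507.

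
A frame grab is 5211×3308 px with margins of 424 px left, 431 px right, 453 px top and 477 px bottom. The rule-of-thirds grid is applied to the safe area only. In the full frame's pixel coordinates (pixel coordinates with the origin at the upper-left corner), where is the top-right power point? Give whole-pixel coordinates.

x = 3328 px, y = 1246 px

Content width = 5211 − 424 − 431 = 4356 px; content height = 3308 − 453 − 477 = 2378 px.
Top-right is two-thirds across and one-third down within the safe area.
x = 424 + 2 × 4356/3 = 424 + 2904.00 ≈ 3328
y = 453 + 1 × 2378/3 = 453 + 792.67 ≈ 1246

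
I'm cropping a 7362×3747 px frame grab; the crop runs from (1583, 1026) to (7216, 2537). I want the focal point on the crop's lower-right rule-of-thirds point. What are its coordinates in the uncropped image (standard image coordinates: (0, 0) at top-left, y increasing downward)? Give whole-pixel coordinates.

Crop width = 7216 − 1583 = 5633 px; one third is 1877.67 px.
Crop height = 2537 − 1026 = 1511 px; one third is 503.67 px.
The lower-right point is two-thirds across and two-thirds down within the crop:
x = 1583 + 2 × 1877.67 ≈ 5338; y = 1026 + 2 × 503.67 ≈ 2033.

(5338, 2033)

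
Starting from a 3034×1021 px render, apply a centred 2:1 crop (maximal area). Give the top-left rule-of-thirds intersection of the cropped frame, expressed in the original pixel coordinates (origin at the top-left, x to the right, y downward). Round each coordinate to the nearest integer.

x = 1177 px, y = 340 px

3034/1021 > 2/1, so the 2:1 crop keeps the full height 1021 and trims width to 1021 × 2/1 = 2042.00 px.
Left offset = (3034 − 2042.00)/2 = 496.00 px; top offset = 0.
Top-left is one-third across and one-third down within the crop:
x = 496.00 + 1 × 2042.00/3 ≈ 1177; y = 0.00 + 1 × 1021.00/3 ≈ 340.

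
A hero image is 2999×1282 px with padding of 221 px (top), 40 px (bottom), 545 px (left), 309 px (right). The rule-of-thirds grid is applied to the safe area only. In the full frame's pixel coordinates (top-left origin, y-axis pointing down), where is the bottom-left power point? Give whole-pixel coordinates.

Content width = 2999 − 545 − 309 = 2145 px; content height = 1282 − 221 − 40 = 1021 px.
Bottom-left is one-third across and two-thirds down within the safe area.
x = 545 + 1 × 2145/3 = 545 + 715.00 ≈ 1260
y = 221 + 2 × 1021/3 = 221 + 680.67 ≈ 902

(1260, 902)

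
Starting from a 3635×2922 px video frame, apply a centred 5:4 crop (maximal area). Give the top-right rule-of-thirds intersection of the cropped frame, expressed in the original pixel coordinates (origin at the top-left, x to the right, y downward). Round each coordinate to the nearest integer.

3635/2922 < 5/4, so the 5:4 crop keeps the full width 3635 and trims height to 3635 × 4/5 = 2908.00 px.
Top offset = (2922 − 2908.00)/2 = 7.00 px; left offset = 0.
Top-right is two-thirds across and one-third down within the crop:
x = 0.00 + 2 × 3635.00/3 ≈ 2423; y = 7.00 + 1 × 2908.00/3 ≈ 976.

x = 2423 px, y = 976 px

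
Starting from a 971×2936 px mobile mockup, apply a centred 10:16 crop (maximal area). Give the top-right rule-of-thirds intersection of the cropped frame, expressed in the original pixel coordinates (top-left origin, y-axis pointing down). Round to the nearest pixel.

971/2936 < 10/16, so the 10:16 crop keeps the full width 971 and trims height to 971 × 16/10 = 1553.60 px.
Top offset = (2936 − 1553.60)/2 = 691.20 px; left offset = 0.
Top-right is two-thirds across and one-third down within the crop:
x = 0.00 + 2 × 971.00/3 ≈ 647; y = 691.20 + 1 × 1553.60/3 ≈ 1209.

x = 647 px, y = 1209 px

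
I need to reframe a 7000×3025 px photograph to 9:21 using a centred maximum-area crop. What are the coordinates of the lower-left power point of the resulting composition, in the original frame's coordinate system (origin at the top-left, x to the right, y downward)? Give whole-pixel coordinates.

7000/3025 > 9/21, so the 9:21 crop keeps the full height 3025 and trims width to 3025 × 9/21 = 1296.43 px.
Left offset = (7000 − 1296.43)/2 = 2851.79 px; top offset = 0.
Lower-left is one-third across and two-thirds down within the crop:
x = 2851.79 + 1 × 1296.43/3 ≈ 3284; y = 0.00 + 2 × 3025.00/3 ≈ 2017.

x = 3284 px, y = 2017 px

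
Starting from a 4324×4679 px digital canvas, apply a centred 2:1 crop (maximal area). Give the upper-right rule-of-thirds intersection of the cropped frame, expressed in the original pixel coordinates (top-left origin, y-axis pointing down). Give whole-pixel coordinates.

(2883, 1979)

4324/4679 < 2/1, so the 2:1 crop keeps the full width 4324 and trims height to 4324 × 1/2 = 2162.00 px.
Top offset = (4679 − 2162.00)/2 = 1258.50 px; left offset = 0.
Upper-right is two-thirds across and one-third down within the crop:
x = 0.00 + 2 × 4324.00/3 ≈ 2883; y = 1258.50 + 1 × 2162.00/3 ≈ 1979.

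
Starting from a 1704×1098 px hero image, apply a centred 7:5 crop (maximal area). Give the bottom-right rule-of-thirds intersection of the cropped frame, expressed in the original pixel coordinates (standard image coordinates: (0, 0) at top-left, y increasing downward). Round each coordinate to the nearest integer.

(1108, 732)

1704/1098 > 7/5, so the 7:5 crop keeps the full height 1098 and trims width to 1098 × 7/5 = 1537.20 px.
Left offset = (1704 − 1537.20)/2 = 83.40 px; top offset = 0.
Bottom-right is two-thirds across and two-thirds down within the crop:
x = 83.40 + 2 × 1537.20/3 ≈ 1108; y = 0.00 + 2 × 1098.00/3 ≈ 732.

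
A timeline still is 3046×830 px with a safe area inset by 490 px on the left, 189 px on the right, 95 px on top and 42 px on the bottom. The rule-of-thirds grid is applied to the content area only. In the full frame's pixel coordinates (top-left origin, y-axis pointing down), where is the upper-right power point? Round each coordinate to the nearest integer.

(2068, 326)

Content width = 3046 − 490 − 189 = 2367 px; content height = 830 − 95 − 42 = 693 px.
Upper-right is two-thirds across and one-third down within the content area.
x = 490 + 2 × 2367/3 = 490 + 1578.00 ≈ 2068
y = 95 + 1 × 693/3 = 95 + 231.00 ≈ 326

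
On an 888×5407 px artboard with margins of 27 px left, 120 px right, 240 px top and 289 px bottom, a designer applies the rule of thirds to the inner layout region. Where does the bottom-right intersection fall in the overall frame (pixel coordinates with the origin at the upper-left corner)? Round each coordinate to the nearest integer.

x = 521 px, y = 3492 px

Content width = 888 − 27 − 120 = 741 px; content height = 5407 − 240 − 289 = 4878 px.
Bottom-right is two-thirds across and two-thirds down within the inner layout region.
x = 27 + 2 × 741/3 = 27 + 494.00 ≈ 521
y = 240 + 2 × 4878/3 = 240 + 3252.00 ≈ 3492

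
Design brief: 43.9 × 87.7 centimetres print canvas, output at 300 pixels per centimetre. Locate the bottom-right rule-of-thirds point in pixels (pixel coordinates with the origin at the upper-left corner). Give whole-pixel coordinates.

In pixels the canvas is 43.9 × 300 = 13170 wide and 87.7 × 300 = 26310 tall.
The bottom-right point is two-thirds across and two-thirds down:
x = 2 × 13170/3 ≈ 8780; y = 2 × 26310/3 ≈ 17540.

x = 8780 px, y = 17540 px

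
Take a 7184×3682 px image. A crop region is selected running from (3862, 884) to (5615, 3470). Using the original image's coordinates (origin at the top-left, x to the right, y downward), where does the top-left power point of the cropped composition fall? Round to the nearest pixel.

x = 4446 px, y = 1746 px

Crop width = 5615 − 3862 = 1753 px; one third is 584.33 px.
Crop height = 3470 − 884 = 2586 px; one third is 862.00 px.
The top-left point is one-third across and one-third down within the crop:
x = 3862 + 1 × 584.33 ≈ 4446; y = 884 + 1 × 862.00 ≈ 1746.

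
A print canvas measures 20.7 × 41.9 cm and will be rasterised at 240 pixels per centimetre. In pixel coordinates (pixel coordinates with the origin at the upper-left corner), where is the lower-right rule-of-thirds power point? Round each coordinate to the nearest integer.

In pixels the canvas is 20.7 × 240 = 4968 wide and 41.9 × 240 = 10056 tall.
The lower-right point is two-thirds across and two-thirds down:
x = 2 × 4968/3 ≈ 3312; y = 2 × 10056/3 ≈ 6704.

x = 3312 px, y = 6704 px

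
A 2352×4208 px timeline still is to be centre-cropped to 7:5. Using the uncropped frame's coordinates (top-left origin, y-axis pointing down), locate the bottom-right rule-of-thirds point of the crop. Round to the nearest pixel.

2352/4208 < 7/5, so the 7:5 crop keeps the full width 2352 and trims height to 2352 × 5/7 = 1680.00 px.
Top offset = (4208 − 1680.00)/2 = 1264.00 px; left offset = 0.
Bottom-right is two-thirds across and two-thirds down within the crop:
x = 0.00 + 2 × 2352.00/3 ≈ 1568; y = 1264.00 + 2 × 1680.00/3 ≈ 2384.

x = 1568 px, y = 2384 px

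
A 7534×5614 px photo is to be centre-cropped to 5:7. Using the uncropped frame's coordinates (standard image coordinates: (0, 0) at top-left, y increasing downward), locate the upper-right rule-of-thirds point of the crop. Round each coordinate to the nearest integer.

7534/5614 > 5/7, so the 5:7 crop keeps the full height 5614 and trims width to 5614 × 5/7 = 4010.00 px.
Left offset = (7534 − 4010.00)/2 = 1762.00 px; top offset = 0.
Upper-right is two-thirds across and one-third down within the crop:
x = 1762.00 + 2 × 4010.00/3 ≈ 4435; y = 0.00 + 1 × 5614.00/3 ≈ 1871.

x = 4435 px, y = 1871 px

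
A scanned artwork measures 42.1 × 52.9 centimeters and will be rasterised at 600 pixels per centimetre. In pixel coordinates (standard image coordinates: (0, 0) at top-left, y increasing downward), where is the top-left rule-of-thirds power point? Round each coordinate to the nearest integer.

In pixels the canvas is 42.1 × 600 = 25260 wide and 52.9 × 600 = 31740 tall.
The top-left point is one-third across and one-third down:
x = 1 × 25260/3 ≈ 8420; y = 1 × 31740/3 ≈ 10580.

x = 8420 px, y = 10580 px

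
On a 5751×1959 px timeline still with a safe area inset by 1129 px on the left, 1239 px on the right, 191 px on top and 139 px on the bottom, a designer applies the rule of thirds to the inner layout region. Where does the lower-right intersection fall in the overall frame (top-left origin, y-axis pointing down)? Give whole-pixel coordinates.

(3384, 1277)

Content width = 5751 − 1129 − 1239 = 3383 px; content height = 1959 − 191 − 139 = 1629 px.
Lower-right is two-thirds across and two-thirds down within the inner layout region.
x = 1129 + 2 × 3383/3 = 1129 + 2255.33 ≈ 3384
y = 191 + 2 × 1629/3 = 191 + 1086.00 ≈ 1277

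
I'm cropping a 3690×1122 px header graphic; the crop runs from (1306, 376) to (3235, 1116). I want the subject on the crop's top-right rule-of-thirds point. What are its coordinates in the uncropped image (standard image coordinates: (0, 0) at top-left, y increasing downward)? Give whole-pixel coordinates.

x = 2592 px, y = 623 px

Crop width = 3235 − 1306 = 1929 px; one third is 643.00 px.
Crop height = 1116 − 376 = 740 px; one third is 246.67 px.
The top-right point is two-thirds across and one-third down within the crop:
x = 1306 + 2 × 643.00 ≈ 2592; y = 376 + 1 × 246.67 ≈ 623.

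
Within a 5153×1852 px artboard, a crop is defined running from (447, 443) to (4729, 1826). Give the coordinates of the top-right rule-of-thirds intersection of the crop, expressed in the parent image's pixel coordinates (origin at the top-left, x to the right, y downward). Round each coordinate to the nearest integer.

(3302, 904)

Crop width = 4729 − 447 = 4282 px; one third is 1427.33 px.
Crop height = 1826 − 443 = 1383 px; one third is 461.00 px.
The top-right point is two-thirds across and one-third down within the crop:
x = 447 + 2 × 1427.33 ≈ 3302; y = 443 + 1 × 461.00 ≈ 904.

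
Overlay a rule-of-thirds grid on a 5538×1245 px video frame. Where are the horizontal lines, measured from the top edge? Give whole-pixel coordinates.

y = 415 px and y = 830 px

1245 / 3 = 415, so the horizontal lines sit at one and two thirds of 1245.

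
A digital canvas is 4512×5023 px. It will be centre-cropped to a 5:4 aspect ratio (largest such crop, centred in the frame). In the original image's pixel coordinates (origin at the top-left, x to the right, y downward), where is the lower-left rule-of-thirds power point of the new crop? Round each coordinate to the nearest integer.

4512/5023 < 5/4, so the 5:4 crop keeps the full width 4512 and trims height to 4512 × 4/5 = 3609.60 px.
Top offset = (5023 − 3609.60)/2 = 706.70 px; left offset = 0.
Lower-left is one-third across and two-thirds down within the crop:
x = 0.00 + 1 × 4512.00/3 ≈ 1504; y = 706.70 + 2 × 3609.60/3 ≈ 3113.

(1504, 3113)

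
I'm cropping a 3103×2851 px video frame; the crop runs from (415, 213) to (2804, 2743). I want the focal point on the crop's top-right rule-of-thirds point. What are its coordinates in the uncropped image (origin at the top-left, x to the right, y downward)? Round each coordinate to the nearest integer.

x = 2008 px, y = 1056 px

Crop width = 2804 − 415 = 2389 px; one third is 796.33 px.
Crop height = 2743 − 213 = 2530 px; one third is 843.33 px.
The top-right point is two-thirds across and one-third down within the crop:
x = 415 + 2 × 796.33 ≈ 2008; y = 213 + 1 × 843.33 ≈ 1056.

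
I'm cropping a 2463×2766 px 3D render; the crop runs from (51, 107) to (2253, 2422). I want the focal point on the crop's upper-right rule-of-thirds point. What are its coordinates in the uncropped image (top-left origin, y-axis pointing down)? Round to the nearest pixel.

(1519, 879)

Crop width = 2253 − 51 = 2202 px; one third is 734.00 px.
Crop height = 2422 − 107 = 2315 px; one third is 771.67 px.
The upper-right point is two-thirds across and one-third down within the crop:
x = 51 + 2 × 734.00 ≈ 1519; y = 107 + 1 × 771.67 ≈ 879.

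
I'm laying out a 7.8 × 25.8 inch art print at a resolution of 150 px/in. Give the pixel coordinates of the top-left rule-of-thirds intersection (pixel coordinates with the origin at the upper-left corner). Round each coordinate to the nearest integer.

x = 390 px, y = 1290 px

In pixels the canvas is 7.8 × 150 = 1170 wide and 25.8 × 150 = 3870 tall.
The top-left point is one-third across and one-third down:
x = 1 × 1170/3 ≈ 390; y = 1 × 3870/3 ≈ 1290.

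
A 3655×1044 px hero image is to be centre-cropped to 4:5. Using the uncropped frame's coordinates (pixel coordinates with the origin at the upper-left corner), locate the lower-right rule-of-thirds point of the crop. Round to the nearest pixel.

(1967, 696)

3655/1044 > 4/5, so the 4:5 crop keeps the full height 1044 and trims width to 1044 × 4/5 = 835.20 px.
Left offset = (3655 − 835.20)/2 = 1409.90 px; top offset = 0.
Lower-right is two-thirds across and two-thirds down within the crop:
x = 1409.90 + 2 × 835.20/3 ≈ 1967; y = 0.00 + 2 × 1044.00/3 ≈ 696.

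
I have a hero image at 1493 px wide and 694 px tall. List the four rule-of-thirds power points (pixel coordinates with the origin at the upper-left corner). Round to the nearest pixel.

(498, 231), (995, 231), (498, 463), (995, 463)

One third of 1493 is 497.67; one third of 694 is 231.33.
Vertical third lines at x = 498 and x = 995; horizontal third lines at y = 231 and y = 463.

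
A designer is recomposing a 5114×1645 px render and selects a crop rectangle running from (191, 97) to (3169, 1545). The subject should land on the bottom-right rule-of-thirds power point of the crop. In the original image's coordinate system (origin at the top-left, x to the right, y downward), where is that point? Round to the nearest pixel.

Crop width = 3169 − 191 = 2978 px; one third is 992.67 px.
Crop height = 1545 − 97 = 1448 px; one third is 482.67 px.
The bottom-right point is two-thirds across and two-thirds down within the crop:
x = 191 + 2 × 992.67 ≈ 2176; y = 97 + 2 × 482.67 ≈ 1062.

(2176, 1062)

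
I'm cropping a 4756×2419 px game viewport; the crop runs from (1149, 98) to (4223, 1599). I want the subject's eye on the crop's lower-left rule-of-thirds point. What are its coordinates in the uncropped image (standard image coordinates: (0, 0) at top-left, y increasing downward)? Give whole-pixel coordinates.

Crop width = 4223 − 1149 = 3074 px; one third is 1024.67 px.
Crop height = 1599 − 98 = 1501 px; one third is 500.33 px.
The lower-left point is one-third across and two-thirds down within the crop:
x = 1149 + 1 × 1024.67 ≈ 2174; y = 98 + 2 × 500.33 ≈ 1099.

x = 2174 px, y = 1099 px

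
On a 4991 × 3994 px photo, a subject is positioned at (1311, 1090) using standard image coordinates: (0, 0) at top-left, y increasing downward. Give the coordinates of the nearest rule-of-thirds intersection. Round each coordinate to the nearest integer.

Third lines: x ∈ {1664, 3327}, y ∈ {1331, 2663}.
1311 is closer to x = 1664; 1090 is closer to y = 1331.
So the nearest intersection is the upper-left power point.

x = 1664 px, y = 1331 px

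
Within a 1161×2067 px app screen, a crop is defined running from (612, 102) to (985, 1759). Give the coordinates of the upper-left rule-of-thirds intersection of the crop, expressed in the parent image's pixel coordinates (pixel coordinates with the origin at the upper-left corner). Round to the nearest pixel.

(736, 654)

Crop width = 985 − 612 = 373 px; one third is 124.33 px.
Crop height = 1759 − 102 = 1657 px; one third is 552.33 px.
The upper-left point is one-third across and one-third down within the crop:
x = 612 + 1 × 124.33 ≈ 736; y = 102 + 1 × 552.33 ≈ 654.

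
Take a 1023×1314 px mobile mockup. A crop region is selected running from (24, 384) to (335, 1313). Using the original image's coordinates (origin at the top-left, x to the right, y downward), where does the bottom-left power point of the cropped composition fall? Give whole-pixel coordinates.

(128, 1003)

Crop width = 335 − 24 = 311 px; one third is 103.67 px.
Crop height = 1313 − 384 = 929 px; one third is 309.67 px.
The bottom-left point is one-third across and two-thirds down within the crop:
x = 24 + 1 × 103.67 ≈ 128; y = 384 + 2 × 309.67 ≈ 1003.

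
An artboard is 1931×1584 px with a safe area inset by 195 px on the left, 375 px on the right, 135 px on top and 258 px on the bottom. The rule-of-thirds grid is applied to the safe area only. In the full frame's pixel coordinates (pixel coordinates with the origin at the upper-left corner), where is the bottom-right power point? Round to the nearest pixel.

Content width = 1931 − 195 − 375 = 1361 px; content height = 1584 − 135 − 258 = 1191 px.
Bottom-right is two-thirds across and two-thirds down within the safe area.
x = 195 + 2 × 1361/3 = 195 + 907.33 ≈ 1102
y = 135 + 2 × 1191/3 = 135 + 794.00 ≈ 929

x = 1102 px, y = 929 px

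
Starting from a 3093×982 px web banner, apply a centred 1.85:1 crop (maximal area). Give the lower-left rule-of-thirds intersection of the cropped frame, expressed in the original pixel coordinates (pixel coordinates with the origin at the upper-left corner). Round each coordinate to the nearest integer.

(1244, 655)

3093/982 > 1.85/1, so the 1.85:1 crop keeps the full height 982 and trims width to 982 × 1.85/1 = 1816.70 px.
Left offset = (3093 − 1816.70)/2 = 638.15 px; top offset = 0.
Lower-left is one-third across and two-thirds down within the crop:
x = 638.15 + 1 × 1816.70/3 ≈ 1244; y = 0.00 + 2 × 982.00/3 ≈ 655.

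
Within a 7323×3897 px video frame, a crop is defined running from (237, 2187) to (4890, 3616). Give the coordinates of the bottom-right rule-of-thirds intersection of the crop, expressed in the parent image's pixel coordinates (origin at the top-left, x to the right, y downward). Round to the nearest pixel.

Crop width = 4890 − 237 = 4653 px; one third is 1551.00 px.
Crop height = 3616 − 2187 = 1429 px; one third is 476.33 px.
The bottom-right point is two-thirds across and two-thirds down within the crop:
x = 237 + 2 × 1551.00 ≈ 3339; y = 2187 + 2 × 476.33 ≈ 3140.

x = 3339 px, y = 3140 px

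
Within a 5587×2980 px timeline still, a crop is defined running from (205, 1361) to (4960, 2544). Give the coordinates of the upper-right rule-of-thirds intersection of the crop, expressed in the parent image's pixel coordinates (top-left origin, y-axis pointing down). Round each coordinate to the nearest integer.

(3375, 1755)

Crop width = 4960 − 205 = 4755 px; one third is 1585.00 px.
Crop height = 2544 − 1361 = 1183 px; one third is 394.33 px.
The upper-right point is two-thirds across and one-third down within the crop:
x = 205 + 2 × 1585.00 ≈ 3375; y = 1361 + 1 × 394.33 ≈ 1755.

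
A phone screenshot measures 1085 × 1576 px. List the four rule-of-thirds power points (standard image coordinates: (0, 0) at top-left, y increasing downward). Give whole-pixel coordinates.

(362, 525), (723, 525), (362, 1051), (723, 1051)

One third of 1085 is 361.67; one third of 1576 is 525.33.
Vertical third lines at x = 362 and x = 723; horizontal third lines at y = 525 and y = 1051.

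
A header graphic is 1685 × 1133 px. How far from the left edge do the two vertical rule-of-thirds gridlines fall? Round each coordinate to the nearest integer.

562 px and 1123 px

1685 / 3 = 561.67, so the vertical lines sit at one and two thirds of 1685.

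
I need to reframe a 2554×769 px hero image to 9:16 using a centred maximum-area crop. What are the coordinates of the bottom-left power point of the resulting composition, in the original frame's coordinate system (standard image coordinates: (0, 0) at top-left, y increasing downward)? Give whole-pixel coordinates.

x = 1205 px, y = 513 px

2554/769 > 9/16, so the 9:16 crop keeps the full height 769 and trims width to 769 × 9/16 = 432.56 px.
Left offset = (2554 − 432.56)/2 = 1060.72 px; top offset = 0.
Bottom-left is one-third across and two-thirds down within the crop:
x = 1060.72 + 1 × 432.56/3 ≈ 1205; y = 0.00 + 2 × 769.00/3 ≈ 513.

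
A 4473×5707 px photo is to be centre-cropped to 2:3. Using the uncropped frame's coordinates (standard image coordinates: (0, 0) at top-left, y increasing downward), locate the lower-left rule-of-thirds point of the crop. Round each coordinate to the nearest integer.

(1602, 3805)

4473/5707 > 2/3, so the 2:3 crop keeps the full height 5707 and trims width to 5707 × 2/3 = 3804.67 px.
Left offset = (4473 − 3804.67)/2 = 334.17 px; top offset = 0.
Lower-left is one-third across and two-thirds down within the crop:
x = 334.17 + 1 × 3804.67/3 ≈ 1602; y = 0.00 + 2 × 5707.00/3 ≈ 3805.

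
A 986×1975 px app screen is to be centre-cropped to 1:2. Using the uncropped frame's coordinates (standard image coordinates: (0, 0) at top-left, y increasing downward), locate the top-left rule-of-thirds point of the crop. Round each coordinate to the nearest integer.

x = 329 px, y = 659 px

986/1975 < 1/2, so the 1:2 crop keeps the full width 986 and trims height to 986 × 2/1 = 1972.00 px.
Top offset = (1975 − 1972.00)/2 = 1.50 px; left offset = 0.
Top-left is one-third across and one-third down within the crop:
x = 0.00 + 1 × 986.00/3 ≈ 329; y = 1.50 + 1 × 1972.00/3 ≈ 659.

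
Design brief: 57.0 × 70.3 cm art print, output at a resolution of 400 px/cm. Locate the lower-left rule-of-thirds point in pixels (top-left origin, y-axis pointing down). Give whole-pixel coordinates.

(7600, 18747)

In pixels the canvas is 57.0 × 400 = 22800 wide and 70.3 × 400 = 28120 tall.
The lower-left point is one-third across and two-thirds down:
x = 1 × 22800/3 ≈ 7600; y = 2 × 28120/3 ≈ 18747.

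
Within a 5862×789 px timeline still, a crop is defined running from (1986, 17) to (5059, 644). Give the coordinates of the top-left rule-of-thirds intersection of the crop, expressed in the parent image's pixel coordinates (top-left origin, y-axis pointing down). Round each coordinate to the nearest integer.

Crop width = 5059 − 1986 = 3073 px; one third is 1024.33 px.
Crop height = 644 − 17 = 627 px; one third is 209.00 px.
The top-left point is one-third across and one-third down within the crop:
x = 1986 + 1 × 1024.33 ≈ 3010; y = 17 + 1 × 209.00 ≈ 226.

x = 3010 px, y = 226 px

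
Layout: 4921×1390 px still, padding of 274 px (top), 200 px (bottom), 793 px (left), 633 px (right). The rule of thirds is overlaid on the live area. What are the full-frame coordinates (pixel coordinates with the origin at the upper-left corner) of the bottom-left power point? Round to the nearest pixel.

Content width = 4921 − 793 − 633 = 3495 px; content height = 1390 − 274 − 200 = 916 px.
Bottom-left is one-third across and two-thirds down within the live area.
x = 793 + 1 × 3495/3 = 793 + 1165.00 ≈ 1958
y = 274 + 2 × 916/3 = 274 + 610.67 ≈ 885

x = 1958 px, y = 885 px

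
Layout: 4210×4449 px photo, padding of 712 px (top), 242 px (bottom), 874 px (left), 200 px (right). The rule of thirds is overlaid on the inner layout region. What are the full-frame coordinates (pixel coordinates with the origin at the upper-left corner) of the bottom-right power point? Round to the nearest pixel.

(2965, 3042)

Content width = 4210 − 874 − 200 = 3136 px; content height = 4449 − 712 − 242 = 3495 px.
Bottom-right is two-thirds across and two-thirds down within the inner layout region.
x = 874 + 2 × 3136/3 = 874 + 2090.67 ≈ 2965
y = 712 + 2 × 3495/3 = 712 + 2330.00 ≈ 3042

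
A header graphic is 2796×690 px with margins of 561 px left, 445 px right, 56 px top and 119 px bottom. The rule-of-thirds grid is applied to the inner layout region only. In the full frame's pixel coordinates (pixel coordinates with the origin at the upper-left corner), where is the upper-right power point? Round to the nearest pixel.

Content width = 2796 − 561 − 445 = 1790 px; content height = 690 − 56 − 119 = 515 px.
Upper-right is two-thirds across and one-third down within the inner layout region.
x = 561 + 2 × 1790/3 = 561 + 1193.33 ≈ 1754
y = 56 + 1 × 515/3 = 56 + 171.67 ≈ 228

(1754, 228)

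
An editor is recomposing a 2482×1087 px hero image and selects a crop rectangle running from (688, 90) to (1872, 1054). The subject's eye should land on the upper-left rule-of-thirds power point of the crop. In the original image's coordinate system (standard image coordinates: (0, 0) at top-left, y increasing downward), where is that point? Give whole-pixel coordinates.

Crop width = 1872 − 688 = 1184 px; one third is 394.67 px.
Crop height = 1054 − 90 = 964 px; one third is 321.33 px.
The upper-left point is one-third across and one-third down within the crop:
x = 688 + 1 × 394.67 ≈ 1083; y = 90 + 1 × 321.33 ≈ 411.

x = 1083 px, y = 411 px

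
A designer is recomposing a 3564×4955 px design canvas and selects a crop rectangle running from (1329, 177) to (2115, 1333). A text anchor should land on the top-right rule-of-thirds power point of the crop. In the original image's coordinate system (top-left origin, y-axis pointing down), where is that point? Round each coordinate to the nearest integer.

x = 1853 px, y = 562 px

Crop width = 2115 − 1329 = 786 px; one third is 262.00 px.
Crop height = 1333 − 177 = 1156 px; one third is 385.33 px.
The top-right point is two-thirds across and one-third down within the crop:
x = 1329 + 2 × 262.00 ≈ 1853; y = 177 + 1 × 385.33 ≈ 562.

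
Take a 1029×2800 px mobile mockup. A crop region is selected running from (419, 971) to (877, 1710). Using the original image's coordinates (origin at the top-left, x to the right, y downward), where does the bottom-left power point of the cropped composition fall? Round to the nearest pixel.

Crop width = 877 − 419 = 458 px; one third is 152.67 px.
Crop height = 1710 − 971 = 739 px; one third is 246.33 px.
The bottom-left point is one-third across and two-thirds down within the crop:
x = 419 + 1 × 152.67 ≈ 572; y = 971 + 2 × 246.33 ≈ 1464.

(572, 1464)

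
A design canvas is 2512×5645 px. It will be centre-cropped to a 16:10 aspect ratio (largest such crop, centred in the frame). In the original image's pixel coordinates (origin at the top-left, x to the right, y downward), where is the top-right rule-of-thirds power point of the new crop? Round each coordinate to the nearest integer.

2512/5645 < 16/10, so the 16:10 crop keeps the full width 2512 and trims height to 2512 × 10/16 = 1570.00 px.
Top offset = (5645 − 1570.00)/2 = 2037.50 px; left offset = 0.
Top-right is two-thirds across and one-third down within the crop:
x = 0.00 + 2 × 2512.00/3 ≈ 1675; y = 2037.50 + 1 × 1570.00/3 ≈ 2561.

(1675, 2561)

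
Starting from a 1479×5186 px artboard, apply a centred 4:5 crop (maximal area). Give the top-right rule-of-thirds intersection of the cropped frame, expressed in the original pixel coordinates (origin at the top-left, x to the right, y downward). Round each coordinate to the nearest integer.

(986, 2285)

1479/5186 < 4/5, so the 4:5 crop keeps the full width 1479 and trims height to 1479 × 5/4 = 1848.75 px.
Top offset = (5186 − 1848.75)/2 = 1668.62 px; left offset = 0.
Top-right is two-thirds across and one-third down within the crop:
x = 0.00 + 2 × 1479.00/3 ≈ 986; y = 1668.62 + 1 × 1848.75/3 ≈ 2285.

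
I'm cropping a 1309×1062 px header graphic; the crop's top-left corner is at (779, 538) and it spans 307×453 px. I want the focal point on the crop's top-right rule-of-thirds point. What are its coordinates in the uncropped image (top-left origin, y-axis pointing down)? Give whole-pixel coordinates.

One third of the crop width 307 is 102.33 px.
One third of the crop height 453 is 151.00 px.
The top-right point is two-thirds across and one-third down within the crop:
x = 779 + 2 × 102.33 ≈ 984; y = 538 + 1 × 151.00 ≈ 689.

x = 984 px, y = 689 px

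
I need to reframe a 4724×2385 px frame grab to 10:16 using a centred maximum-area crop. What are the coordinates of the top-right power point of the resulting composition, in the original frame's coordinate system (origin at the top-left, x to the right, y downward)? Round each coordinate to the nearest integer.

x = 2610 px, y = 795 px

4724/2385 > 10/16, so the 10:16 crop keeps the full height 2385 and trims width to 2385 × 10/16 = 1490.62 px.
Left offset = (4724 − 1490.62)/2 = 1616.69 px; top offset = 0.
Top-right is two-thirds across and one-third down within the crop:
x = 1616.69 + 2 × 1490.62/3 ≈ 2610; y = 0.00 + 1 × 2385.00/3 ≈ 795.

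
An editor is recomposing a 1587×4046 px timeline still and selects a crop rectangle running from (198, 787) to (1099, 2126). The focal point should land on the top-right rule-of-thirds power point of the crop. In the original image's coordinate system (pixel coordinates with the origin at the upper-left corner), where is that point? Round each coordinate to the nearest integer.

Crop width = 1099 − 198 = 901 px; one third is 300.33 px.
Crop height = 2126 − 787 = 1339 px; one third is 446.33 px.
The top-right point is two-thirds across and one-third down within the crop:
x = 198 + 2 × 300.33 ≈ 799; y = 787 + 1 × 446.33 ≈ 1233.

(799, 1233)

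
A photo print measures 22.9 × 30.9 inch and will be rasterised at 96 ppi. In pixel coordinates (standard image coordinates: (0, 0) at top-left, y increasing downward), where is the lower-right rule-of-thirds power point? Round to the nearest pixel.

In pixels the canvas is 22.9 × 96 = 2198.4 wide and 30.9 × 96 = 2966.4 tall.
The lower-right point is two-thirds across and two-thirds down:
x = 2 × 2198.4/3 ≈ 1466; y = 2 × 2966.4/3 ≈ 1978.

(1466, 1978)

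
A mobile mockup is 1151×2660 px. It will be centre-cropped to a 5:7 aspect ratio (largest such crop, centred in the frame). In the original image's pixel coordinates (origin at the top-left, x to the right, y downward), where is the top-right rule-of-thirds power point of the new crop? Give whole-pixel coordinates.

1151/2660 < 5/7, so the 5:7 crop keeps the full width 1151 and trims height to 1151 × 7/5 = 1611.40 px.
Top offset = (2660 − 1611.40)/2 = 524.30 px; left offset = 0.
Top-right is two-thirds across and one-third down within the crop:
x = 0.00 + 2 × 1151.00/3 ≈ 767; y = 524.30 + 1 × 1611.40/3 ≈ 1061.

(767, 1061)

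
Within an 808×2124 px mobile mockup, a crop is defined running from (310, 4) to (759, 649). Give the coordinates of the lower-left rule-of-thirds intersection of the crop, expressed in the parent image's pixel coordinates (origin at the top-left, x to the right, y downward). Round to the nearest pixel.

(460, 434)

Crop width = 759 − 310 = 449 px; one third is 149.67 px.
Crop height = 649 − 4 = 645 px; one third is 215.00 px.
The lower-left point is one-third across and two-thirds down within the crop:
x = 310 + 1 × 149.67 ≈ 460; y = 4 + 2 × 215.00 ≈ 434.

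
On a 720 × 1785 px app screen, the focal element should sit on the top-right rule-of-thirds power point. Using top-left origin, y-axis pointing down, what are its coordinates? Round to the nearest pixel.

(480, 595)

The top-right point sits two-thirds of the way across and one-third of the way down.
x = 2 × 720/3 ≈ 480; y = 1 × 1785/3 ≈ 595.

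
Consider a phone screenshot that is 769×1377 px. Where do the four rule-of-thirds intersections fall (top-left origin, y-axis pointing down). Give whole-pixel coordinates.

One third of 769 is 256.33; one third of 1377 is 459.
Vertical third lines at x = 256 and x = 513; horizontal third lines at y = 459 and y = 918.

(256, 459), (513, 459), (256, 918), (513, 918)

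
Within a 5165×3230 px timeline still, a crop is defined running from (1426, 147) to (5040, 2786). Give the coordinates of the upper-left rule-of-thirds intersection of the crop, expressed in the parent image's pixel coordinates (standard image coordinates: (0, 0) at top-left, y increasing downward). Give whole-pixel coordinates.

Crop width = 5040 − 1426 = 3614 px; one third is 1204.67 px.
Crop height = 2786 − 147 = 2639 px; one third is 879.67 px.
The upper-left point is one-third across and one-third down within the crop:
x = 1426 + 1 × 1204.67 ≈ 2631; y = 147 + 1 × 879.67 ≈ 1027.

(2631, 1027)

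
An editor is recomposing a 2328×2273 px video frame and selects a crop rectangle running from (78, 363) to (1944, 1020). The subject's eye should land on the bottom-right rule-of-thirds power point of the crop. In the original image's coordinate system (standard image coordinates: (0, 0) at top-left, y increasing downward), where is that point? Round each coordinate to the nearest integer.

Crop width = 1944 − 78 = 1866 px; one third is 622.00 px.
Crop height = 1020 − 363 = 657 px; one third is 219.00 px.
The bottom-right point is two-thirds across and two-thirds down within the crop:
x = 78 + 2 × 622.00 ≈ 1322; y = 363 + 2 × 219.00 ≈ 801.

x = 1322 px, y = 801 px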